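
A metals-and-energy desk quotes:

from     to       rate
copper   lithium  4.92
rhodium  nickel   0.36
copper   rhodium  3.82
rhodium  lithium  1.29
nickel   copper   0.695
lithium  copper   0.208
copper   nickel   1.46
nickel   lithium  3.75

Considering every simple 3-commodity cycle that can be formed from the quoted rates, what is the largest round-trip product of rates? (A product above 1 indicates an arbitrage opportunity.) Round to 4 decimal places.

1.1388

nickel→lithium→copper→nickel: 3.75 × 0.208 × 1.46 = 1.13880
copper→rhodium→lithium→copper: 3.82 × 1.29 × 0.208 = 1.02498
nickel→copper→rhodium→nickel: 0.695 × 3.82 × 0.36 = 0.95576
Maximum is nickel→lithium→copper→nickel at 1.1388; arbitrage exists.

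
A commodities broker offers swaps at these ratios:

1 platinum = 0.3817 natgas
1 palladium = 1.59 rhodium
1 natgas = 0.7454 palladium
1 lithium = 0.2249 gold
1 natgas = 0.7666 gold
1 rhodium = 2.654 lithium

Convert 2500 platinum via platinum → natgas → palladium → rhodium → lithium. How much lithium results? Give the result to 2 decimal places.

2500 platinum × 0.3817 = 954.25 natgas
954.25 natgas × 0.7454 = 711.29795 palladium
711.29795 palladium × 1.59 = 1130.9637405 rhodium
1130.9637405 rhodium × 2.654 = 3001.577767287 lithium

3001.58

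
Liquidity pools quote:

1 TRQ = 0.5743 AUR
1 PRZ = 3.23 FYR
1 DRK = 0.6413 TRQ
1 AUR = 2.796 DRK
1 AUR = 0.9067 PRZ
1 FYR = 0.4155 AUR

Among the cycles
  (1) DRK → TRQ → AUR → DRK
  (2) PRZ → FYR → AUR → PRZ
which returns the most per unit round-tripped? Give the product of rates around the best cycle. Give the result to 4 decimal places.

(1) 0.6413 × 0.5743 × 2.796 = 1.02976
(2) 3.23 × 0.4155 × 0.9067 = 1.21685
Highest is cycle (2) at 1.2169 (>1, arbitrage).

1.2169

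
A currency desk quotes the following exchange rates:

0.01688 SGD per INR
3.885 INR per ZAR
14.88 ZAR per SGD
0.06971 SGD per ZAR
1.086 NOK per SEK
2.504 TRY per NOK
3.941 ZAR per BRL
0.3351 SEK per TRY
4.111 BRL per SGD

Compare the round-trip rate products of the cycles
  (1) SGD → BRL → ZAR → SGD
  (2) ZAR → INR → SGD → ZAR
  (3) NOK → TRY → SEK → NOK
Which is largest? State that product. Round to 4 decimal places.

1.1294

(1) 4.111 × 3.941 × 0.06971 = 1.12940
(2) 3.885 × 0.01688 × 14.88 = 0.97581
(3) 2.504 × 0.3351 × 1.086 = 0.91125
Highest is cycle (1) at 1.1294 (>1, arbitrage).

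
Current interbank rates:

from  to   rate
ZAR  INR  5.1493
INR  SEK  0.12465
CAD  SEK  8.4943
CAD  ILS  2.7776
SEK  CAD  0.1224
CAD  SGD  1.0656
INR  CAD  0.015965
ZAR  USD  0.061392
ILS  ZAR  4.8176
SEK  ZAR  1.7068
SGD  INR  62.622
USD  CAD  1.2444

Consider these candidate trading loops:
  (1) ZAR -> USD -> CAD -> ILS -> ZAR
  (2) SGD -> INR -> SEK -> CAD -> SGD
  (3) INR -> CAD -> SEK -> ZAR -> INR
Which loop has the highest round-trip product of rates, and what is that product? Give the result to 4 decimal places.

(1) 0.061392 × 1.2444 × 2.7776 × 4.8176 = 1.02229
(2) 62.622 × 0.12465 × 0.1224 × 1.0656 = 1.01811
(3) 0.015965 × 8.4943 × 1.7068 × 5.1493 = 1.19187
Highest is cycle (3) at 1.1919 (>1, arbitrage).

1.1919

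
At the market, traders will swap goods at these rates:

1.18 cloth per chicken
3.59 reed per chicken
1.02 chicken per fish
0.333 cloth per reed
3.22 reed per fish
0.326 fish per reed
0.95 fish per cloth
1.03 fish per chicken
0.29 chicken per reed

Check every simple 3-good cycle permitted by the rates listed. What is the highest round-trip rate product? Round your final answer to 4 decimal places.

1.1937

fish→chicken→reed→fish: 1.02 × 3.59 × 0.326 = 1.19375
fish→chicken→cloth→fish: 1.02 × 1.18 × 0.95 = 1.14342
fish→reed→cloth→fish: 3.22 × 0.333 × 0.95 = 1.01865
fish→reed→chicken→fish: 3.22 × 0.29 × 1.03 = 0.96181
Maximum is fish→chicken→reed→fish at 1.1937; arbitrage exists.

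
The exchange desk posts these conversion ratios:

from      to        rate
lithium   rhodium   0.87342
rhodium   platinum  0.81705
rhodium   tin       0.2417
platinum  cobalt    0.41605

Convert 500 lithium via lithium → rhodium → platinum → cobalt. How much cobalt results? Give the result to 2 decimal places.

500 lithium × 0.87342 = 436.71 rhodium
436.71 rhodium × 0.81705 = 356.8139055 platinum
356.8139055 platinum × 0.41605 = 148.452425383275 cobalt

148.45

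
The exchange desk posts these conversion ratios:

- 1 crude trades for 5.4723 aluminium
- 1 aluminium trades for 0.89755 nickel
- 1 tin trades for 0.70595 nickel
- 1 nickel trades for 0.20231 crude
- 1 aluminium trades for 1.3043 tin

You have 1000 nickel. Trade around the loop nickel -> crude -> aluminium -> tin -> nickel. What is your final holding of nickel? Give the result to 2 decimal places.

1019.39

1000 nickel × 0.20231 = 202.31 crude
202.31 crude × 5.4723 = 1107.101013 aluminium
1107.101013 aluminium × 1.3043 = 1443.9918512559 tin
1443.9918512559 tin × 0.70595 = 1019.386047394102605 nickel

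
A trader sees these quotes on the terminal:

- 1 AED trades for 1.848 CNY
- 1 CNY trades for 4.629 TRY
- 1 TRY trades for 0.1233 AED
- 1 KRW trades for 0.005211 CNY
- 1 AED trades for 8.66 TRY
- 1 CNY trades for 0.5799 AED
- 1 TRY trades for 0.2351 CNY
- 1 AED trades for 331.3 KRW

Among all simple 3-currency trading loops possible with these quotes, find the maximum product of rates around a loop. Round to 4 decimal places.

TRY→CNY→AED→TRY: 0.2351 × 0.5799 × 8.66 = 1.18066
TRY→AED→CNY→TRY: 0.1233 × 1.848 × 4.629 = 1.05476
AED→KRW→CNY→AED: 331.3 × 0.005211 × 0.5799 = 1.00114
Maximum is TRY→CNY→AED→TRY at 1.1807; arbitrage exists.

1.1807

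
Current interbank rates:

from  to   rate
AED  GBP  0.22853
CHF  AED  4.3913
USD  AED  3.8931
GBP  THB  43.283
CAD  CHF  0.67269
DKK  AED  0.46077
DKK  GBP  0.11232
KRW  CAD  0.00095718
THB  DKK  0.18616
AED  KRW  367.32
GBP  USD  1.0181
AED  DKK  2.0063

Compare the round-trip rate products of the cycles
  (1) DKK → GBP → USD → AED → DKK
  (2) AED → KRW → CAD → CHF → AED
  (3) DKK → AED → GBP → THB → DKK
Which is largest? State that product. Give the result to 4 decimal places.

(1) 0.11232 × 1.0181 × 3.8931 × 2.0063 = 0.89318
(2) 367.32 × 0.00095718 × 0.67269 × 4.3913 = 1.03860
(3) 0.46077 × 0.22853 × 43.283 × 0.18616 = 0.84846
Highest is cycle (2) at 1.0386 (>1, arbitrage).

1.0386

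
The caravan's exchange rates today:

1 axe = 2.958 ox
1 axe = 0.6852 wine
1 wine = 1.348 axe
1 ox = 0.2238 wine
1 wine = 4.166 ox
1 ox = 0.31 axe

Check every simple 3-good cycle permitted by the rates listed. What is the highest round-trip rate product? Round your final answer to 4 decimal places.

0.8924

ox→wine→axe→ox: 0.2238 × 1.348 × 2.958 = 0.89238
ox→axe→wine→ox: 0.31 × 0.6852 × 4.166 = 0.88491
Maximum is ox→wine→axe→ox at 0.8924; no arbitrage — every cycle loses value.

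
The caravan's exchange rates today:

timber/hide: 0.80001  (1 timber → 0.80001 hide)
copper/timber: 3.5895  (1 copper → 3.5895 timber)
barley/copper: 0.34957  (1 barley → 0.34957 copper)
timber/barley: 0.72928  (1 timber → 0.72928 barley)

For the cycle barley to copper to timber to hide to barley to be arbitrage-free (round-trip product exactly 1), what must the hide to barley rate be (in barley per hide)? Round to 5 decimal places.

Known legs of the cycle: 0.34957 × 3.5895 × 0.80001 = 1.00383775981515
For no arbitrage the full-cycle product must be 1, so the missing rate is 1 / 1.00383775981515 ≈ 0.9961769.

0.99618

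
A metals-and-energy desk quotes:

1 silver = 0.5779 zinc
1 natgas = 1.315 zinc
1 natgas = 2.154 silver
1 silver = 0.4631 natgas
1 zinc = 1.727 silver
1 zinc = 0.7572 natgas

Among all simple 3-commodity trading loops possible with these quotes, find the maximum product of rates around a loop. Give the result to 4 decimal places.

silver→natgas→zinc→silver: 0.4631 × 1.315 × 1.727 = 1.05170
silver→zinc→natgas→silver: 0.5779 × 0.7572 × 2.154 = 0.94256
Maximum is silver→natgas→zinc→silver at 1.0517; arbitrage exists.

1.0517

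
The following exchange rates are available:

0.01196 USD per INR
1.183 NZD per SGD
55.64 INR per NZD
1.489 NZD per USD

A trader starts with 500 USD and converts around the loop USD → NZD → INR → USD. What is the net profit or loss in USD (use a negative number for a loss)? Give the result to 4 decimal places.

500 USD × 1.489 = 744.5 NZD
744.5 NZD × 55.64 = 41423.98 INR
41423.98 INR × 0.01196 = 495.4308008 USD
Net change: 495.4308008 − 500 = -4.5691992 USD

-4.5692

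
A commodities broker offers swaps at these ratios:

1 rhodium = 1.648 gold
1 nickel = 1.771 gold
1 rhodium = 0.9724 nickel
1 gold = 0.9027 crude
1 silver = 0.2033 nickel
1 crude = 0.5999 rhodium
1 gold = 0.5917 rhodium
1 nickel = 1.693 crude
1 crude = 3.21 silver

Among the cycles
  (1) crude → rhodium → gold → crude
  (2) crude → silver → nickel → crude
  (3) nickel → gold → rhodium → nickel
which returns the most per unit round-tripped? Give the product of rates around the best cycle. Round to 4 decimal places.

(1) 0.5999 × 1.648 × 0.9027 = 0.89244
(2) 3.21 × 0.2033 × 1.693 = 1.10484
(3) 1.771 × 0.5917 × 0.9724 = 1.01898
Highest is cycle (2) at 1.1048 (>1, arbitrage).

1.1048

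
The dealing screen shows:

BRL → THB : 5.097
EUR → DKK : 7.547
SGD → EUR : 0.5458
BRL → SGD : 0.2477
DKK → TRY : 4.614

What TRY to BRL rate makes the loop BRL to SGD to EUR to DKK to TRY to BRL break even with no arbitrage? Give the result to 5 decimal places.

0.21242

Known legs of the cycle: 0.2477 × 0.5458 × 7.547 × 4.614 = 4.70772925287828
For no arbitrage the full-cycle product must be 1, so the missing rate is 1 / 4.70772925287828 ≈ 0.2124166.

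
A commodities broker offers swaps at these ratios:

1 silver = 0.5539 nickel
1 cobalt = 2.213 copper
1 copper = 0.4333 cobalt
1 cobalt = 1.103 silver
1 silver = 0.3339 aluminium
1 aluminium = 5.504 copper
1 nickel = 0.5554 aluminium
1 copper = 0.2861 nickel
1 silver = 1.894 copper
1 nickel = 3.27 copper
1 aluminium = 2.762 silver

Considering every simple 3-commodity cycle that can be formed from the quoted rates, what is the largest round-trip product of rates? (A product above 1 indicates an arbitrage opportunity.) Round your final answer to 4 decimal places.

0.9052

silver→copper→cobalt→silver: 1.894 × 0.4333 × 1.103 = 0.90520
aluminium→copper→nickel→aluminium: 5.504 × 0.2861 × 0.5554 = 0.87459
silver→nickel→aluminium→silver: 0.5539 × 0.5554 × 2.762 = 0.84969
Maximum is silver→copper→cobalt→silver at 0.9052; no arbitrage — every cycle loses value.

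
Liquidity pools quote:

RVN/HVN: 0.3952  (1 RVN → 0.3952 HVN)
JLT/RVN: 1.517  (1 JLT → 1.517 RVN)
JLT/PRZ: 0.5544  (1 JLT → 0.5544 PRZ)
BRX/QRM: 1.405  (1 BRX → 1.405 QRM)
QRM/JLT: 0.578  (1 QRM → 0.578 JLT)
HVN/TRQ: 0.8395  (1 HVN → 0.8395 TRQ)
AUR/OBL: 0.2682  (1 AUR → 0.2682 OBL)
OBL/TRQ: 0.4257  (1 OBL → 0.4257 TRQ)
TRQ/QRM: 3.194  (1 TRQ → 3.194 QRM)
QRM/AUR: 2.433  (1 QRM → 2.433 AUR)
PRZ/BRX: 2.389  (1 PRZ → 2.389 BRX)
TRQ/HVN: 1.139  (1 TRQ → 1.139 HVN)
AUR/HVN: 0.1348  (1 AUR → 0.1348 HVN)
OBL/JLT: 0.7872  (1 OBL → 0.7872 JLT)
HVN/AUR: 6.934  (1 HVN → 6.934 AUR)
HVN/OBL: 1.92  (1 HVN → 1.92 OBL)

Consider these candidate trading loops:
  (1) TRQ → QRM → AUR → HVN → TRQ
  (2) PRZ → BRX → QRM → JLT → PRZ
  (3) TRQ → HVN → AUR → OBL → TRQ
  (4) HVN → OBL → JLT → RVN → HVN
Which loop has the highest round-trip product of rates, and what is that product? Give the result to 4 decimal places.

1.0756

(1) 3.194 × 2.433 × 0.1348 × 0.8395 = 0.87940
(2) 2.389 × 1.405 × 0.578 × 0.5544 = 1.07558
(3) 1.139 × 6.934 × 0.2682 × 0.4257 = 0.90172
(4) 1.92 × 0.7872 × 1.517 × 0.3952 = 0.90613
Highest is cycle (2) at 1.0756 (>1, arbitrage).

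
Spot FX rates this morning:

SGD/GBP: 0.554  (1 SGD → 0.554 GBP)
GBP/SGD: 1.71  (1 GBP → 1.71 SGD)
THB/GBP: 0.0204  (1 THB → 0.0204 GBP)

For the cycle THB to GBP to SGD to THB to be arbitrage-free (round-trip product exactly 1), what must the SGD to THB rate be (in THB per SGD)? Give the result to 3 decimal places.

Known legs of the cycle: 0.0204 × 1.71 = 0.034884
For no arbitrage the full-cycle product must be 1, so the missing rate is 1 / 0.034884 ≈ 28.66644.

28.666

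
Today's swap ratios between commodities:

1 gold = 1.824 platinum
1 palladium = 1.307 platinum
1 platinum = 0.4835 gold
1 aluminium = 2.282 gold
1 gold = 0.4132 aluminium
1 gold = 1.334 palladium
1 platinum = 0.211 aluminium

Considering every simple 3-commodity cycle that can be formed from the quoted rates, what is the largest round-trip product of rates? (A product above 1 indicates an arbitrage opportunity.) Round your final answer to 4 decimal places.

0.8783

gold→platinum→aluminium→gold: 1.824 × 0.211 × 2.282 = 0.87826
gold→palladium→platinum→gold: 1.334 × 1.307 × 0.4835 = 0.84300
Maximum is gold→platinum→aluminium→gold at 0.8783; no arbitrage — every cycle loses value.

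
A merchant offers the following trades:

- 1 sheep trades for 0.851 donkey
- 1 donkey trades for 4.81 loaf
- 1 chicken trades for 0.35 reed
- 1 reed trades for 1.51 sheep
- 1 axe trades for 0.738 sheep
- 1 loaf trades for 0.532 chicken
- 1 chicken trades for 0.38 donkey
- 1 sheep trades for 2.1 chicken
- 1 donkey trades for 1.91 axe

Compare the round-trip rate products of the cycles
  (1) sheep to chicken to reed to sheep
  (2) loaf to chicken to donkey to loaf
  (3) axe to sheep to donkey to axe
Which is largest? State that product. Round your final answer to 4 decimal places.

1.1996

(1) 2.1 × 0.35 × 1.51 = 1.10985
(2) 0.532 × 0.38 × 4.81 = 0.97239
(3) 0.738 × 0.851 × 1.91 = 1.19955
Highest is cycle (3) at 1.1996 (>1, arbitrage).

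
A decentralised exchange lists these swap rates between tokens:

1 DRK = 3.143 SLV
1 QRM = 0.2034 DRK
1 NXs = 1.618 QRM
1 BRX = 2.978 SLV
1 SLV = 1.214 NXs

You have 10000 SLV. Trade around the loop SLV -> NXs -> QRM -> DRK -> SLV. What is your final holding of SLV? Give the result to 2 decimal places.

10000 SLV × 1.214 = 12140 NXs
12140 NXs × 1.618 = 19642.52 QRM
19642.52 QRM × 0.2034 = 3995.288568 DRK
3995.288568 DRK × 3.143 = 12557.191969224 SLV

12557.19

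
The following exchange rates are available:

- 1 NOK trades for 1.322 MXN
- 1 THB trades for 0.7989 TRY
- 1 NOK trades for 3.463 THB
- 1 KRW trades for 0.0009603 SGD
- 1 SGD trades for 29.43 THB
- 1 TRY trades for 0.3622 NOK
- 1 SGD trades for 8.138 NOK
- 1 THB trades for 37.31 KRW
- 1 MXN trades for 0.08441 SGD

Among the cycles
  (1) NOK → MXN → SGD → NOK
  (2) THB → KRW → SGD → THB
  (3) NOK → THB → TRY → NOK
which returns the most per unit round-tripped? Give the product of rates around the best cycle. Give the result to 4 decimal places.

(1) 1.322 × 0.08441 × 8.138 = 0.90812
(2) 37.31 × 0.0009603 × 29.43 = 1.05444
(3) 3.463 × 0.7989 × 0.3622 = 1.00206
Highest is cycle (2) at 1.0544 (>1, arbitrage).

1.0544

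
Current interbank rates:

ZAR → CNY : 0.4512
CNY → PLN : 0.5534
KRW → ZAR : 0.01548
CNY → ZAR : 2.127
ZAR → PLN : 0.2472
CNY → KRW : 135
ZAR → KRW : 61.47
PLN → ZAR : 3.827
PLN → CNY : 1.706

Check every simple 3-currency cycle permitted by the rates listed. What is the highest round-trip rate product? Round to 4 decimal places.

0.9556

CNY→PLN→ZAR→CNY: 0.5534 × 3.827 × 0.4512 = 0.95558
CNY→KRW→ZAR→CNY: 135 × 0.01548 × 0.4512 = 0.94292
CNY→ZAR→PLN→CNY: 2.127 × 0.2472 × 1.706 = 0.89701
Maximum is CNY→PLN→ZAR→CNY at 0.9556; no arbitrage — every cycle loses value.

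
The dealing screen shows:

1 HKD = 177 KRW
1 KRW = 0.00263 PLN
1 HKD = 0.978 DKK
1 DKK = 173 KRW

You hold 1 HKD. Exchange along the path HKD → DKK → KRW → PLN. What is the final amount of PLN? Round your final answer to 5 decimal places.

1 HKD × 0.978 = 0.978 DKK
0.978 DKK × 173 = 169.194 KRW
169.194 KRW × 0.00263 = 0.44498022 PLN

0.44498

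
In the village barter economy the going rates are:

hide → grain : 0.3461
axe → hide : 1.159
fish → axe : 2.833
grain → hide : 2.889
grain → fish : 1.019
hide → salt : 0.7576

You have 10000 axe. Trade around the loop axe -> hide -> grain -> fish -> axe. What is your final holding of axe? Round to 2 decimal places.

10000 axe × 1.159 = 11590 hide
11590 hide × 0.3461 = 4011.299 grain
4011.299 grain × 1.019 = 4087.513681 fish
4087.513681 fish × 2.833 = 11579.926258273 axe

11579.93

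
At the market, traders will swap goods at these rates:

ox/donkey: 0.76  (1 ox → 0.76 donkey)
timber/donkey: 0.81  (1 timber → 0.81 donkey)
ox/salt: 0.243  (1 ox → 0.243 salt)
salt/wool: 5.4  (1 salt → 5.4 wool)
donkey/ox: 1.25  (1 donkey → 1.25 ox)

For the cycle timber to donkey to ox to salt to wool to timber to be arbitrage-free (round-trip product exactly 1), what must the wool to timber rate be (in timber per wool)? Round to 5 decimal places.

Known legs of the cycle: 0.81 × 1.25 × 0.243 × 5.4 = 1.3286025
For no arbitrage the full-cycle product must be 1, so the missing rate is 1 / 1.3286025 ≈ 0.7526706.

0.75267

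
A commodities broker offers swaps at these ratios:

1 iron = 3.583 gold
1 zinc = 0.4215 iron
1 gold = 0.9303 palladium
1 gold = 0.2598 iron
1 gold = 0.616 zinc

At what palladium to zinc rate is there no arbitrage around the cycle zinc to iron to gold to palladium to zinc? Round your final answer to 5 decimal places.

Known legs of the cycle: 0.4215 × 3.583 × 0.9303 = 1.40497115535
For no arbitrage the full-cycle product must be 1, so the missing rate is 1 / 1.40497115535 ≈ 0.7117584.

0.71176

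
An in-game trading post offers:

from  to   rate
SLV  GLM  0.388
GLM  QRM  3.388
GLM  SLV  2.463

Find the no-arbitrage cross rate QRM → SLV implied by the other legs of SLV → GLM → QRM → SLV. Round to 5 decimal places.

0.76072

Known legs of the cycle: 0.388 × 3.388 = 1.314544
For no arbitrage the full-cycle product must be 1, so the missing rate is 1 / 1.314544 ≈ 0.7607201.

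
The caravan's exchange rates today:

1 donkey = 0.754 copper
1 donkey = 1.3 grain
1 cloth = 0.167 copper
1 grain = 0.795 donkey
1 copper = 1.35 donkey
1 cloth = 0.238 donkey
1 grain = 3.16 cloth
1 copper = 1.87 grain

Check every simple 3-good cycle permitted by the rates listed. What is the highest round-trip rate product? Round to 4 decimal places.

grain→donkey→copper→grain: 0.795 × 0.754 × 1.87 = 1.12093
grain→cloth→copper→grain: 3.16 × 0.167 × 1.87 = 0.98684
grain→cloth→donkey→grain: 3.16 × 0.238 × 1.3 = 0.97770
Maximum is grain→donkey→copper→grain at 1.1209; arbitrage exists.

1.1209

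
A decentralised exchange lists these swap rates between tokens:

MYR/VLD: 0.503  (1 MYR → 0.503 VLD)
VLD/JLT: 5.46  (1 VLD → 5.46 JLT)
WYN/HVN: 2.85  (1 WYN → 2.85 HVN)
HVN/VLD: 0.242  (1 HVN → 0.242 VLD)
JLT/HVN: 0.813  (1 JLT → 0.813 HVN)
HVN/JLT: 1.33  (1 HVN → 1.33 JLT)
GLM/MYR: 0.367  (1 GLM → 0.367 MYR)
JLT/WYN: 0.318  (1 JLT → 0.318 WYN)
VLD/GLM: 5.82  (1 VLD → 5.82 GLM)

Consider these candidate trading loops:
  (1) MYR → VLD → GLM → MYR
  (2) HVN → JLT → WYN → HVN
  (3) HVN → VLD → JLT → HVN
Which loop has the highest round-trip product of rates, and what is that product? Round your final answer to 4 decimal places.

(1) 0.503 × 5.82 × 0.367 = 1.07438
(2) 1.33 × 0.318 × 2.85 = 1.20538
(3) 0.242 × 5.46 × 0.813 = 1.07423
Highest is cycle (2) at 1.2054 (>1, arbitrage).

1.2054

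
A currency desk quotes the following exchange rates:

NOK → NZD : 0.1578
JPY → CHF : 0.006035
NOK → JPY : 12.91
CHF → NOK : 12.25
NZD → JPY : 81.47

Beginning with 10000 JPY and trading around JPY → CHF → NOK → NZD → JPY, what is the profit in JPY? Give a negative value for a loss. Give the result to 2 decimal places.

-495.75

10000 JPY × 0.006035 = 60.35 CHF
60.35 CHF × 12.25 = 739.2875 NOK
739.2875 NOK × 0.1578 = 116.6595675 NZD
116.6595675 NZD × 81.47 = 9504.254964225 JPY
Net change: 9504.254964225 − 10000 = -495.745035775 JPY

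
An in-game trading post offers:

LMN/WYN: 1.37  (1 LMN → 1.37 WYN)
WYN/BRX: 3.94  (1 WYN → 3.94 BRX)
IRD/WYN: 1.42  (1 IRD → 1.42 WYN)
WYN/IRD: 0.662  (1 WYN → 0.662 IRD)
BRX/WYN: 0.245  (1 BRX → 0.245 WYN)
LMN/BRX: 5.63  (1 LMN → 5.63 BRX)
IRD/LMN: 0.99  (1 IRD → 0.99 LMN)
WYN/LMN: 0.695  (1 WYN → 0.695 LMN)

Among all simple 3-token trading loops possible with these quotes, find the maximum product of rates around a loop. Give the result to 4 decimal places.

LMN→BRX→WYN→LMN: 5.63 × 0.245 × 0.695 = 0.95865
LMN→WYN→IRD→LMN: 1.37 × 0.662 × 0.99 = 0.89787
Maximum is LMN→BRX→WYN→LMN at 0.9586; no arbitrage — every cycle loses value.

0.9586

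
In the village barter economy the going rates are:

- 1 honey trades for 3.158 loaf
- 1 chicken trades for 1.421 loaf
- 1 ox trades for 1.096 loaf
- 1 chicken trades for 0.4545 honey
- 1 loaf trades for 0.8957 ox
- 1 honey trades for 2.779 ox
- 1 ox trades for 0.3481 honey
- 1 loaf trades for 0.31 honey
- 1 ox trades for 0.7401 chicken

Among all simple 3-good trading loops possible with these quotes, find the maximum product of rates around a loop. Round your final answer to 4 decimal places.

loaf→ox→honey→loaf: 0.8957 × 0.3481 × 3.158 = 0.98464
loaf→honey→ox→loaf: 0.31 × 2.779 × 1.096 = 0.94419
loaf→ox→chicken→loaf: 0.8957 × 0.7401 × 1.421 = 0.94199
honey→ox→chicken→honey: 2.779 × 0.7401 × 0.4545 = 0.93479
Maximum is loaf→ox→honey→loaf at 0.9846; no arbitrage — every cycle loses value.

0.9846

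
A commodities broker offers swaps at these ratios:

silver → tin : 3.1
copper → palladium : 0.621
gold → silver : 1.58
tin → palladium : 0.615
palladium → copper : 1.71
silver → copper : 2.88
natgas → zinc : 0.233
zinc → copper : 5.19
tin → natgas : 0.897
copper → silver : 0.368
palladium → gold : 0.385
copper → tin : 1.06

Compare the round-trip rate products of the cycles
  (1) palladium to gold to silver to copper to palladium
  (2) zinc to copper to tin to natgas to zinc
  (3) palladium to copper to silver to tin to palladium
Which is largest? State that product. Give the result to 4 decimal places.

1.1997

(1) 0.385 × 1.58 × 2.88 × 0.621 = 1.08793
(2) 5.19 × 1.06 × 0.897 × 0.233 = 1.14980
(3) 1.71 × 0.368 × 3.1 × 0.615 = 1.19972
Highest is cycle (3) at 1.1997 (>1, arbitrage).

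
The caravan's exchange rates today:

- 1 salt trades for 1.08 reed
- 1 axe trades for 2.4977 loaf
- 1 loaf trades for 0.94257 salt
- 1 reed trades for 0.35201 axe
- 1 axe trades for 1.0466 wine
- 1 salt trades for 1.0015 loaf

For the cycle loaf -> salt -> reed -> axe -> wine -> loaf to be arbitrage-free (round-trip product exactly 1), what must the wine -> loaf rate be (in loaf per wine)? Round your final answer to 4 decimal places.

2.6664

Known legs of the cycle: 0.94257 × 1.08 × 0.35201 × 1.0466 = 0.3750361226945496
For no arbitrage the full-cycle product must be 1, so the missing rate is 1 / 0.3750361226945496 ≈ 2.666410.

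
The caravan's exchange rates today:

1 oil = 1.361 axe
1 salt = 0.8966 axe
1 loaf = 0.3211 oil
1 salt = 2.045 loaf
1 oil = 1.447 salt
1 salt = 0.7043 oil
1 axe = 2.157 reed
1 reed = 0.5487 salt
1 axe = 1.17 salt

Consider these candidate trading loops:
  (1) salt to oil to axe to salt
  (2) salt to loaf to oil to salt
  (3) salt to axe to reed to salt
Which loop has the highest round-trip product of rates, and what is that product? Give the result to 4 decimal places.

1.1215

(1) 0.7043 × 1.361 × 1.17 = 1.12151
(2) 2.045 × 0.3211 × 1.447 = 0.95017
(3) 0.8966 × 2.157 × 0.5487 = 1.06117
Highest is cycle (1) at 1.1215 (>1, arbitrage).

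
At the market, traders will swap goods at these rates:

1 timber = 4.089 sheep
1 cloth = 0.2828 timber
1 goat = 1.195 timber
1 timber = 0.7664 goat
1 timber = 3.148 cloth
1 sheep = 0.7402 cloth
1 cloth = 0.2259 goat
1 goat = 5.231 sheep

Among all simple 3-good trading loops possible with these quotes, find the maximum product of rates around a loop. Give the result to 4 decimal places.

0.8747

sheep→cloth→goat→sheep: 0.7402 × 0.2259 × 5.231 = 0.87468
timber→sheep→cloth→timber: 4.089 × 0.7402 × 0.2828 = 0.85594
timber→cloth→goat→timber: 3.148 × 0.2259 × 1.195 = 0.84980
Maximum is sheep→cloth→goat→sheep at 0.8747; no arbitrage — every cycle loses value.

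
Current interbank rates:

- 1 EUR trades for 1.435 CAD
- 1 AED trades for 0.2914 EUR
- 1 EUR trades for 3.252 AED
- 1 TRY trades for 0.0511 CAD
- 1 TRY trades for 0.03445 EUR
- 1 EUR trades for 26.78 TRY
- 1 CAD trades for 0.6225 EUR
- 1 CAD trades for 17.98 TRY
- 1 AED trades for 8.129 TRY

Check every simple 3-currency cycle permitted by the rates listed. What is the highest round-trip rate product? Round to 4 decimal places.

AED→TRY→EUR→AED: 8.129 × 0.03445 × 3.252 = 0.91070
TRY→EUR→CAD→TRY: 0.03445 × 1.435 × 17.98 = 0.88885
TRY→CAD→EUR→TRY: 0.0511 × 0.6225 × 26.78 = 0.85187
Maximum is AED→TRY→EUR→AED at 0.9107; no arbitrage — every cycle loses value.

0.9107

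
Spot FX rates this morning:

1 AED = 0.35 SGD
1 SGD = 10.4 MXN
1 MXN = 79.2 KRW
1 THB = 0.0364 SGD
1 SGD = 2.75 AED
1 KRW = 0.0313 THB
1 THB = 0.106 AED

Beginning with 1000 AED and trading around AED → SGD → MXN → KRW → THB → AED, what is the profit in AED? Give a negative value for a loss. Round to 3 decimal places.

-43.518

1000 AED × 0.35 = 350 SGD
350 SGD × 10.4 = 3640 MXN
3640 MXN × 79.2 = 288288 KRW
288288 KRW × 0.0313 = 9023.4144 THB
9023.4144 THB × 0.106 = 956.4819264 AED
Net change: 956.4819264 − 1000 = -43.5180736 AED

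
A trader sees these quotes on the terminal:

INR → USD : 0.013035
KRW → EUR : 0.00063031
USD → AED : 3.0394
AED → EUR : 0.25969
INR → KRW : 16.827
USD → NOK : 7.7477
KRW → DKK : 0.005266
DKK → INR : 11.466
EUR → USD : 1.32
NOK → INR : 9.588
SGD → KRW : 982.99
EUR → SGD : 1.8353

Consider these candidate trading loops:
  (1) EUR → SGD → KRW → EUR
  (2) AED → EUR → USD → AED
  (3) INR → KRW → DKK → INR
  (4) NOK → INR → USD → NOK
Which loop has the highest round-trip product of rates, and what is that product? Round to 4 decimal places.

1.1371

(1) 1.8353 × 982.99 × 0.00063031 = 1.13713
(2) 0.25969 × 1.32 × 3.0394 = 1.04188
(3) 16.827 × 0.005266 × 11.466 = 1.01601
(4) 9.588 × 0.013035 × 7.7477 = 0.96830
Highest is cycle (1) at 1.1371 (>1, arbitrage).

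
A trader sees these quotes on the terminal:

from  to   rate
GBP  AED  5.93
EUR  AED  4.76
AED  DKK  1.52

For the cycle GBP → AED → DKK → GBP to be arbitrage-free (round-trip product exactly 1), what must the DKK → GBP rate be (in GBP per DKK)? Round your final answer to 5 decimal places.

Known legs of the cycle: 5.93 × 1.52 = 9.0136
For no arbitrage the full-cycle product must be 1, so the missing rate is 1 / 9.0136 ≈ 0.1109435.

0.11094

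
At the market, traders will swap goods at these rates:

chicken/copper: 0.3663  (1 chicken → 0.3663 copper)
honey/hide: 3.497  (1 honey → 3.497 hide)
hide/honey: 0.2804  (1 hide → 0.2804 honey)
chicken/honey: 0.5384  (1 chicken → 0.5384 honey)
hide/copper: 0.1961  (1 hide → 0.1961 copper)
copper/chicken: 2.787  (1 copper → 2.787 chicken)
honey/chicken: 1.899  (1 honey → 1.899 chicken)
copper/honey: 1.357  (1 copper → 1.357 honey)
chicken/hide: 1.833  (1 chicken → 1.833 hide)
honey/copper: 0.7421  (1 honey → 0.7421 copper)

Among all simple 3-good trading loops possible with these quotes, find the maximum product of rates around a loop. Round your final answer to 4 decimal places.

1.1135

copper→chicken→honey→copper: 2.787 × 0.5384 × 0.7421 = 1.11354
copper→chicken→hide→copper: 2.787 × 1.833 × 0.1961 = 1.00179
chicken→hide→honey→chicken: 1.833 × 0.2804 × 1.899 = 0.97604
copper→honey→chicken→copper: 1.357 × 1.899 × 0.3663 = 0.94393
copper→honey→hide→copper: 1.357 × 3.497 × 0.1961 = 0.93058
Maximum is copper→chicken→honey→copper at 1.1135; arbitrage exists.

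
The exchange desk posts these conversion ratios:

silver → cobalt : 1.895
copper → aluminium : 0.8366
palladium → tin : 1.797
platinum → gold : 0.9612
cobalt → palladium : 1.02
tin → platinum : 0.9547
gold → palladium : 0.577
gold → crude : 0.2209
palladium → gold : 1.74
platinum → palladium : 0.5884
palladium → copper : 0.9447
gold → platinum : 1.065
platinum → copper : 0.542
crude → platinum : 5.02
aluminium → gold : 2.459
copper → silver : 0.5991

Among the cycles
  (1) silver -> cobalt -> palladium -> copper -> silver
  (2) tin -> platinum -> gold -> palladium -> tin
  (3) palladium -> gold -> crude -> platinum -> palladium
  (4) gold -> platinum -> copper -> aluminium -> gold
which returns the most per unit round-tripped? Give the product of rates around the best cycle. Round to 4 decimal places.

1.1875

(1) 1.895 × 1.02 × 0.9447 × 0.5991 = 1.09396
(2) 0.9547 × 0.9612 × 0.577 × 1.797 = 0.95149
(3) 1.74 × 0.2209 × 5.02 × 0.5884 = 1.13533
(4) 1.065 × 0.542 × 0.8366 × 2.459 = 1.18748
Highest is cycle (4) at 1.1875 (>1, arbitrage).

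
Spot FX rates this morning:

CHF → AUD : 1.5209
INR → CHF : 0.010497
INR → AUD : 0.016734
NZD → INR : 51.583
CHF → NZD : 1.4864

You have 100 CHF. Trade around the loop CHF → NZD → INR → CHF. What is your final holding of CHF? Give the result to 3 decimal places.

100 CHF × 1.4864 = 148.64 NZD
148.64 NZD × 51.583 = 7667.29712 INR
7667.29712 INR × 0.010497 = 80.48361786864 CHF

80.484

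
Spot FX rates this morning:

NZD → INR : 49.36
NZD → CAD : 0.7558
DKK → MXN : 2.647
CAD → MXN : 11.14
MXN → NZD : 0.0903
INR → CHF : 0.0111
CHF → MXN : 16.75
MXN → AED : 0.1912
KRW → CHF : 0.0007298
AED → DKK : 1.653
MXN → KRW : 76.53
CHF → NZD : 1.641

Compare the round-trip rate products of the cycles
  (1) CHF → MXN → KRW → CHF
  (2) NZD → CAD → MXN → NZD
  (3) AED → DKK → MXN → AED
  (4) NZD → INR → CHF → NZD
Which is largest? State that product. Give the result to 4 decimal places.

(1) 16.75 × 76.53 × 0.0007298 = 0.93551
(2) 0.7558 × 11.14 × 0.0903 = 0.76029
(3) 1.653 × 2.647 × 0.1912 = 0.83659
(4) 49.36 × 0.0111 × 1.641 = 0.89910
Highest is cycle (1) at 0.9355 (≤1, no arbitrage).

0.9355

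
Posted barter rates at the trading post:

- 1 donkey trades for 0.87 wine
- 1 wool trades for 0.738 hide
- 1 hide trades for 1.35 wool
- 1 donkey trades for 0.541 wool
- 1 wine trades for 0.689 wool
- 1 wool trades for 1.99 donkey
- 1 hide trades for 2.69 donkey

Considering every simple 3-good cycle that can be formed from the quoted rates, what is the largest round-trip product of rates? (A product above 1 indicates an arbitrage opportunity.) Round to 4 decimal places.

1.1929

wine→wool→donkey→wine: 0.689 × 1.99 × 0.87 = 1.19287
hide→donkey→wool→hide: 2.69 × 0.541 × 0.738 = 1.07400
Maximum is wine→wool→donkey→wine at 1.1929; arbitrage exists.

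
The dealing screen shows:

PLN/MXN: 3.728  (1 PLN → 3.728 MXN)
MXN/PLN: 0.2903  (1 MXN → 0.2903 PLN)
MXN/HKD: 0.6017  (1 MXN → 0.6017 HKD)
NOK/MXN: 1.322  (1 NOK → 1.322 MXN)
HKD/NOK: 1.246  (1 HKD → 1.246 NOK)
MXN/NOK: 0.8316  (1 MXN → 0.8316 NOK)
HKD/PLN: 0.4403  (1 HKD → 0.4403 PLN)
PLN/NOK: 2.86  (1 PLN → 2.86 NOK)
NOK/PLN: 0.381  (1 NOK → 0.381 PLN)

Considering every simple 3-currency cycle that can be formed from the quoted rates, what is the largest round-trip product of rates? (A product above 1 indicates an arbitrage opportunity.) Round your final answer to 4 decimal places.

1.1812

MXN→NOK→PLN→MXN: 0.8316 × 0.381 × 3.728 = 1.18118
MXN→PLN→NOK→MXN: 0.2903 × 2.86 × 1.322 = 1.09760
MXN→HKD→NOK→MXN: 0.6017 × 1.246 × 1.322 = 0.99113
MXN→HKD→PLN→MXN: 0.6017 × 0.4403 × 3.728 = 0.98765
Maximum is MXN→NOK→PLN→MXN at 1.1812; arbitrage exists.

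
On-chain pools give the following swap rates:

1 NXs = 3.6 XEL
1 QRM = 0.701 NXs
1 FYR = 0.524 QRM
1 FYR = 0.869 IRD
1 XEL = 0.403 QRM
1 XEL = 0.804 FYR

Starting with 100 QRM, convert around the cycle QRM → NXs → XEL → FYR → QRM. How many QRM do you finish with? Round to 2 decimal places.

106.32

100 QRM × 0.701 = 70.1 NXs
70.1 NXs × 3.6 = 252.36 XEL
252.36 XEL × 0.804 = 202.89744 FYR
202.89744 FYR × 0.524 = 106.31825856 QRM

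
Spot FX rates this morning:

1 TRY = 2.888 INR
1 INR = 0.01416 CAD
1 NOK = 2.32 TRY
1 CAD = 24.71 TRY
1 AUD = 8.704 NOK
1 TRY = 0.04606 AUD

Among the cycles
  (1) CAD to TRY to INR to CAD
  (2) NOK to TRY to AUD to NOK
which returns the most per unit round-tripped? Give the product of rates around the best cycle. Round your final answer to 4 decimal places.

1.0105

(1) 24.71 × 2.888 × 0.01416 = 1.01049
(2) 2.32 × 0.04606 × 8.704 = 0.93010
Highest is cycle (1) at 1.0105 (>1, arbitrage).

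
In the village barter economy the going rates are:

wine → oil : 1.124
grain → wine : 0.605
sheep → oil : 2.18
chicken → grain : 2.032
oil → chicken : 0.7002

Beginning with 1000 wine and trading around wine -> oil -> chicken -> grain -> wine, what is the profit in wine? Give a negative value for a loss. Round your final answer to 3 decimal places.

1000 wine × 1.124 = 1124 oil
1124 oil × 0.7002 = 787.0248 chicken
787.0248 chicken × 2.032 = 1599.2343936 grain
1599.2343936 grain × 0.605 = 967.536808128 wine
Net change: 967.536808128 − 1000 = -32.463191872 wine

-32.463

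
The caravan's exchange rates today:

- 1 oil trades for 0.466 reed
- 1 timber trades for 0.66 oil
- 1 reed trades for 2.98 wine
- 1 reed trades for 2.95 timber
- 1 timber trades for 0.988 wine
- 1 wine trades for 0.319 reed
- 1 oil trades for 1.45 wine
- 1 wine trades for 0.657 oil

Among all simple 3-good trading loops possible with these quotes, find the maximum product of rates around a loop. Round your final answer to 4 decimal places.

reed→timber→wine→reed: 2.95 × 0.988 × 0.319 = 0.92976
oil→reed→wine→oil: 0.466 × 2.98 × 0.657 = 0.91236
oil→reed→timber→oil: 0.466 × 2.95 × 0.66 = 0.90730
Maximum is reed→timber→wine→reed at 0.9298; no arbitrage — every cycle loses value.

0.9298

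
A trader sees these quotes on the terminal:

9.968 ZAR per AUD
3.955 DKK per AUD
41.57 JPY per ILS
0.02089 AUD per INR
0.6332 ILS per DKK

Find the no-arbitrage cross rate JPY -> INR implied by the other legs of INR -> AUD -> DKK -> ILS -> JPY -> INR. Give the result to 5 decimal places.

0.45983

Known legs of the cycle: 0.02089 × 3.955 × 0.6332 × 41.57 = 2.1747325687738
For no arbitrage the full-cycle product must be 1, so the missing rate is 1 / 2.1747325687738 ≈ 0.4598267.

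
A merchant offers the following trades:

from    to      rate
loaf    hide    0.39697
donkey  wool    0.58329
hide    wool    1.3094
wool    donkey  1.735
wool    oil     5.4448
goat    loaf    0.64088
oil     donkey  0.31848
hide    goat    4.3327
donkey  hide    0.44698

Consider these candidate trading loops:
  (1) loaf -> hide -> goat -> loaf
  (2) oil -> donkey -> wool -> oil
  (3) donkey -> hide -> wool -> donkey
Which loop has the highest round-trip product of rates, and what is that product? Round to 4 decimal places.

1.1023

(1) 0.39697 × 4.3327 × 0.64088 = 1.10228
(2) 0.31848 × 0.58329 × 5.4448 = 1.01146
(3) 0.44698 × 1.3094 × 1.735 = 1.01545
Highest is cycle (1) at 1.1023 (>1, arbitrage).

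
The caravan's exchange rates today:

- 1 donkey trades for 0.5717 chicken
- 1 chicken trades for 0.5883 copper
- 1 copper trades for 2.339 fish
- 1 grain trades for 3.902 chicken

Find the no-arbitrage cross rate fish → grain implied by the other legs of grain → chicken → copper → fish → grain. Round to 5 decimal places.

Known legs of the cycle: 3.902 × 0.5883 × 2.339 = 5.3692834974
For no arbitrage the full-cycle product must be 1, so the missing rate is 1 / 5.3692834974 ≈ 0.1862446.

0.18624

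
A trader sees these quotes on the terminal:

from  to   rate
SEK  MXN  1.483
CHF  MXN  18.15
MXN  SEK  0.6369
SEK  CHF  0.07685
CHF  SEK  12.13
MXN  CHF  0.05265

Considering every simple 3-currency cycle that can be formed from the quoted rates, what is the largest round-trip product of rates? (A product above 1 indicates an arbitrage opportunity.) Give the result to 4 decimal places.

SEK→MXN→CHF→SEK: 1.483 × 0.05265 × 12.13 = 0.94711
SEK→CHF→MXN→SEK: 0.07685 × 18.15 × 0.6369 = 0.88837
Maximum is SEK→MXN→CHF→SEK at 0.9471; no arbitrage — every cycle loses value.

0.9471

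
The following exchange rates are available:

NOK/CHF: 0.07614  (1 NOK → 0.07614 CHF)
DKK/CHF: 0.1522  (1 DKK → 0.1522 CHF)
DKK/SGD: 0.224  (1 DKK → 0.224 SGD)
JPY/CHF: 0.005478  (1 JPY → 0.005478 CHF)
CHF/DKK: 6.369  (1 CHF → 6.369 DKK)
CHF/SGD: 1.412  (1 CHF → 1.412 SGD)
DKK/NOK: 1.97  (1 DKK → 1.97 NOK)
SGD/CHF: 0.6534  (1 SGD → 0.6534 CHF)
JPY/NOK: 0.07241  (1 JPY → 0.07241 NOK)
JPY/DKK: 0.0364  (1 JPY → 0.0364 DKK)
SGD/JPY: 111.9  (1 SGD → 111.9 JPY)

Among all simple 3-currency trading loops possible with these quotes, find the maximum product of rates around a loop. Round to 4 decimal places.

0.9553

DKK→NOK→CHF→DKK: 1.97 × 0.07614 × 6.369 = 0.95532
SGD→CHF→DKK→SGD: 0.6534 × 6.369 × 0.224 = 0.93218
JPY→DKK→SGD→JPY: 0.0364 × 0.224 × 111.9 = 0.91239
JPY→CHF→SGD→JPY: 0.005478 × 1.412 × 111.9 = 0.86554
Maximum is DKK→NOK→CHF→DKK at 0.9553; no arbitrage — every cycle loses value.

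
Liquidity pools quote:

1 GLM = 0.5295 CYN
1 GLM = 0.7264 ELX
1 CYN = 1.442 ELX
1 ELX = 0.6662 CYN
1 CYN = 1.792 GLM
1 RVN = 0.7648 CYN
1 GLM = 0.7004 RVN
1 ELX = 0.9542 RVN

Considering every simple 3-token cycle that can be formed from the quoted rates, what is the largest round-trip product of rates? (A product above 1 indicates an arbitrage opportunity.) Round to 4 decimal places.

ELX→RVN→CYN→ELX: 0.9542 × 0.7648 × 1.442 = 1.05233
RVN→CYN→GLM→RVN: 0.7648 × 1.792 × 0.7004 = 0.95991
ELX→CYN→GLM→ELX: 0.6662 × 1.792 × 0.7264 = 0.86720
Maximum is ELX→RVN→CYN→ELX at 1.0523; arbitrage exists.

1.0523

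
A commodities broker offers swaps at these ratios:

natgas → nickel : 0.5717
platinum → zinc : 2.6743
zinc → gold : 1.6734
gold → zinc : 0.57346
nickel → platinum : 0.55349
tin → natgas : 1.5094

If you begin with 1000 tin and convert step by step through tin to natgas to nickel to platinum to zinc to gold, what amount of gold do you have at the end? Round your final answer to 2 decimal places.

2137.43

1000 tin × 1.5094 = 1509.4 natgas
1509.4 natgas × 0.5717 = 862.92398 nickel
862.92398 nickel × 0.55349 = 477.6197936902 platinum
477.6197936902 platinum × 2.6743 = 1277.29861426570186 zinc
1277.29861426570186 zinc × 1.6734 = 2137.431501112225492524 gold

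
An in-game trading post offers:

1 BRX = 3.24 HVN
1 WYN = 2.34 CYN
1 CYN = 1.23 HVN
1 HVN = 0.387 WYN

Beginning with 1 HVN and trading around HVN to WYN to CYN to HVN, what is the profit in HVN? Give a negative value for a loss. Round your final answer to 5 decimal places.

0.11386

1 HVN × 0.387 = 0.387 WYN
0.387 WYN × 2.34 = 0.90558 CYN
0.90558 CYN × 1.23 = 1.1138634 HVN
Net change: 1.1138634 − 1 = 0.1138634 HVN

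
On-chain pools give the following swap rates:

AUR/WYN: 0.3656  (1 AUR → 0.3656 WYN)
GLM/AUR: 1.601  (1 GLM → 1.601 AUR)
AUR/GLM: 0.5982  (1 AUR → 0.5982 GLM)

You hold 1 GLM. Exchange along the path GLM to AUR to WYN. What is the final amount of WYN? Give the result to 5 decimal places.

1 GLM × 1.601 = 1.601 AUR
1.601 AUR × 0.3656 = 0.5853256 WYN

0.58533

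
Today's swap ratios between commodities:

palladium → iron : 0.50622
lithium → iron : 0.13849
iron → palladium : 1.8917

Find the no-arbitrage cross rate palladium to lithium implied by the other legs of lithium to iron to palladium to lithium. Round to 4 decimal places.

3.8171

Known legs of the cycle: 0.13849 × 1.8917 = 0.261981533
For no arbitrage the full-cycle product must be 1, so the missing rate is 1 / 0.261981533 ≈ 3.817063.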